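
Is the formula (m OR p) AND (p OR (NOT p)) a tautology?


Build the truth table over {m, p}:
m | p | φ
---------
F | F | F
T | F | T
F | T | T
T | T | T
Counterexample at row 1: with m=F, p=F, the formula is F.

No, it is not a tautology.


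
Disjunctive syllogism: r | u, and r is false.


Disjunctive syllogism: from (P ∨ Q) and ¬P, infer Q.
One disjunct, 'r', is ruled out; the other must hold.

u


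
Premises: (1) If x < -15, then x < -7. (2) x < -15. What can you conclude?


Modus ponens: from (P → Q) and P, infer Q.
P = 'x < -15' is asserted, and P → Q holds, so Q follows.

x < -7.


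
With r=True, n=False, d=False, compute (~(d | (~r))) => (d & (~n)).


Substitute r=True, n=False, d=False:
~r = False
d | (~r) = False | False = False
~(d | (~r)) = True
~n = True
d & (~n) = False & True = False
(~(d | (~r))) => (d & (~n)) = True => False = False

False


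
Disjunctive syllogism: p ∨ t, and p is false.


Disjunctive syllogism: from (P ∨ Q) and ¬P, infer Q.
One disjunct, 'p', is ruled out; the other must hold.

t


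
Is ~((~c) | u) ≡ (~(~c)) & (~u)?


Compare truth tables:
c | u | φ | ψ
-------------
False | False | False | False
True | False | True | True
False | True | False | False
True | True | False | False
The columns φ and ψ agree on every row.

Yes, they are logically equivalent.


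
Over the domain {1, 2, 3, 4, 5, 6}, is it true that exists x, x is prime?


Evaluate the predicate on each element: 1:False, 2:True, 3:True, 4:False, 5:True, 6:False.
Witness x = 2 satisfies the predicate.

True


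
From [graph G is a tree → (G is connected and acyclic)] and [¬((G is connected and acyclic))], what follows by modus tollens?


Modus tollens: from (P → Q) and ¬Q, infer ¬P.
Q = '(G is connected and acyclic)' is denied; since P → Q, P must also fail.

Not (graph G is a tree).


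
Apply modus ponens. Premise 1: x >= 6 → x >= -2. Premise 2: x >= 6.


Modus ponens: from (P → Q) and P, infer Q.
P = 'x >= 6' is asserted, and P → Q holds, so Q follows.

x >= -2.


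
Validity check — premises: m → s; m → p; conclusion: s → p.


This is (no valid rule). There exist truth assignments where the premises are all true but the conclusion is false.

Invalid.


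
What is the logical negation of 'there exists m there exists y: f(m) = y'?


Negation flips each quantifier (∀↔∃) and negates the inner predicate.
¬(there exists m there exists y: φ) = for all m for all y: ¬φ.

for all m for all y: NOT(f(m) = y)


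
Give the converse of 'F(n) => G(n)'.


The converse of (P → Q) is (Q → P). It is not in general equivalent to the original.
Here P = 'F(n)' and Q = 'G(n)'.

If G(n), then F(n).


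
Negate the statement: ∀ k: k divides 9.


¬(∀ x: φ) = ∃ x: ¬φ, and ¬(∃ x: φ) = ∀ x: ¬φ.
Apply to the universal statement.

∃ k: ¬(k divides 9)


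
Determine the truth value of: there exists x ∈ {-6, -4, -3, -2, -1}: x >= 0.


Evaluate the predicate on each element: -6:F, -4:F, -3:F, -2:F, -1:F.
No element satisfies the predicate.

F


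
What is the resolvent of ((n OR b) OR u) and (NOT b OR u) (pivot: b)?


The clauses contain complementary literals b and NOTb.
Resolution eliminates this pair and disjoins the remaining literals (merging duplicates).

(n OR u)


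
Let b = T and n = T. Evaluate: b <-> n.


Biconditional is true when both operands have the same truth value.
Substitute: b=T, n=T.
T <-> T evaluates to T.

T


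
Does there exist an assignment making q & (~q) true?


Check all 2 assignments over {q}:
q | φ
-----
False | False
True | False
No assignment makes the formula true.

Unsatisfiable.


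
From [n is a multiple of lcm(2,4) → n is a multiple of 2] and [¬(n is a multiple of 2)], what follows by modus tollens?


Modus tollens: from (P → Q) and ¬Q, infer ¬P.
Q = 'n is a multiple of 2' is denied; since P → Q, P must also fail.

Not (n is a multiple of lcm(2,4)).


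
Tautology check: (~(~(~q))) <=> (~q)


Build the truth table over {q}:
q | φ
-----
False | True
True | True
Every row evaluates to true.

Yes, it is a tautology.


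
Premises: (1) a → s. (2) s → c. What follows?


Hypothetical syllogism: from (P → Q) and (Q → R), infer (P → R).
Chain the two implications through the shared middle term 's'.

a → c


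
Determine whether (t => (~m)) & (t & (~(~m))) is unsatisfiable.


Truth table over {m, t}:
m | t | φ
---------
False | False | False
True | False | False
False | True | False
True | True | False
Every row is false.

Yes, it is a contradiction.


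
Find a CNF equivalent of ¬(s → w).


Step 1: Rewrite s → w as ¬s ∨ w.
Step 2: Negate: ¬(¬s ∨ w) = s ∧ ¬w (De Morgan + double negation).

s ∧ (¬w)


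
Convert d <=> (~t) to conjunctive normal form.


Step 1: Rewrite d ↔ (¬t) as (d → (¬t)) ∧ ((¬t) → d).
Step 2: Rewrite each implication as a disjunction.
Step 3: Eliminate any double negations (¬¬X = X).

((~d) | (~t)) & (t | d)


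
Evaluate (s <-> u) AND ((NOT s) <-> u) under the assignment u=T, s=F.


Substitute u=T, s=F:
s <-> u = F <-> T = F
NOT s = T
(NOT s) <-> u = T <-> T = T
(s <-> u) AND ((NOT s) <-> u) = F AND T = F

F


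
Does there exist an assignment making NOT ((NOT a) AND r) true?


Search for a satisfying assignment over {a, r}.
Try a=F, r=F: the formula evaluates to T.
A satisfying assignment exists.

Satisfiable.


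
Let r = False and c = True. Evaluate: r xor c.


Exclusive or is true when exactly one operand is true.
Substitute: r=False, c=True.
False xor True evaluates to True.

True


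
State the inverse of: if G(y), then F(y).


The inverse of (P → Q) is (¬P → ¬Q). It is equivalent to the converse, not to the original.
Here P = 'G(y)' and Q = 'F(y)'.

If not (G(y)), then not (F(y)).


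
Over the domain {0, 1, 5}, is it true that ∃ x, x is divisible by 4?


Evaluate the predicate on each element: 0:T, 1:F, 5:F.
Witness x = 0 satisfies the predicate.

T


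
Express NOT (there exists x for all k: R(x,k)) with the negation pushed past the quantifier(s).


Negation flips each quantifier (∀↔∃) and negates the inner predicate.
¬(there exists x for all k: φ) = for all x there exists k: ¬φ.

for all x there exists k: NOT(R(x,k))


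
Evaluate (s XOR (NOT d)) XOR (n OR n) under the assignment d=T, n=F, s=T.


Substitute d=T, n=F, s=T:
NOT d = F
s XOR (NOT d) = T XOR F = T
n OR n = F OR F = F
(s XOR (NOT d)) XOR (n OR n) = T XOR F = T

T


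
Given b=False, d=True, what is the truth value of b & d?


Conjunction is true only when both operands are true.
Substitute: b=False, d=True.
False & True evaluates to False.

False


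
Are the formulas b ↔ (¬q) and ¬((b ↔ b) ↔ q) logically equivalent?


Compare truth tables:
b | q | φ | ψ
-------------
F | F | F | T
T | F | T | T
F | T | T | F
T | T | F | F
They differ at row 1 (b=F, q=F): φ=F but ψ=T.

No, they are not logically equivalent.


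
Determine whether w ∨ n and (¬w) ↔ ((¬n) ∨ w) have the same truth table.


Compare truth tables:
n | w | φ | ψ
-------------
F | F | F | T
T | F | T | F
F | T | T | F
T | T | T | F
They differ at row 1 (n=F, w=F): φ=F but ψ=T.

No, they are not logically equivalent.


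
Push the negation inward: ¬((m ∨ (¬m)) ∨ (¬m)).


De Morgan: the negation of a disjunction is the conjunction of the negations.
Distribute ¬ across ∨, flipping it to ∧, and negate each literal.

((¬m) ∧ m) ∧ m


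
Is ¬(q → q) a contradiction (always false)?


Truth table over {q}:
q | φ
-----
F | F
T | F
Every row is false.

Yes, it is a contradiction.


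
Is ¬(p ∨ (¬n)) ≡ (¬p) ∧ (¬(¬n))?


Compare truth tables:
n | p | φ | ψ
-------------
F | F | F | F
T | F | T | T
F | T | F | F
T | T | F | F
The columns φ and ψ agree on every row.

Yes, they are logically equivalent.


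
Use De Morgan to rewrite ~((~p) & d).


De Morgan: the negation of a conjunction is the disjunction of the negations.
Distribute ~ across &, flipping it to |, and negate each literal.

p | (~d)


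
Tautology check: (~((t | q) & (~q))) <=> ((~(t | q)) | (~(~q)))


Build the truth table over {q, t}:
q | t | φ
---------
False | False | True
True | False | True
False | True | True
True | True | True
Every row evaluates to true.

Yes, it is a tautology.


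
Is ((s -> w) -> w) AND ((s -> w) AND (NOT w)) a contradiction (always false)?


Truth table over {s, w}:
s | w | φ
---------
F | F | F
T | F | F
F | T | F
T | T | F
Every row is false.

Yes, it is a contradiction.


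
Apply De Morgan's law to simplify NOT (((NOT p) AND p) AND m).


De Morgan: the negation of a conjunction is the disjunction of the negations.
Distribute NOT across AND, flipping it to OR, and negate each literal.

(p OR (NOT p)) OR (NOT m)


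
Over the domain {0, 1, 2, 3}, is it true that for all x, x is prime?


Evaluate the predicate on each element: 0:F, 1:F, 2:T, 3:T.
Counterexample x = 0 fails the predicate.

F


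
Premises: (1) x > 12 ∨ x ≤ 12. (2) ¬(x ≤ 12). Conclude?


Disjunctive syllogism: from (P ∨ Q) and ¬P, infer Q.
One disjunct, 'x ≤ 12', is ruled out; the other must hold.

x > 12


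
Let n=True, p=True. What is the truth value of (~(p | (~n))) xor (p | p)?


Substitute n=True, p=True:
~n = False
p | (~n) = True | False = True
~(p | (~n)) = False
p | p = True | True = True
(~(p | (~n))) xor (p | p) = False xor True = True

True


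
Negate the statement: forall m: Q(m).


¬(forall x: φ) = exists x: ¬φ, and ¬(exists x: φ) = forall x: ¬φ.
Apply to the universal statement.

exists m: ~(Q(m))


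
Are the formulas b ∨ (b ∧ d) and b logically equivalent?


Compare truth tables:
b | d | φ | ψ
-------------
F | F | F | F
T | F | T | T
F | T | F | F
T | T | T | T
The columns φ and ψ agree on every row.

Yes, they are logically equivalent.


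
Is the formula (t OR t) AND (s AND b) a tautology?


Build the truth table over {b, s, t}:
b | s | t | φ
-------------
F | F | F | F
T | F | F | F
F | T | F | F
T | T | F | F
F | F | T | F
T | F | T | F
F | T | T | F
T | T | T | T
Counterexample at row 1: with b=F, s=F, t=F, the formula is F.

No, it is not a tautology.


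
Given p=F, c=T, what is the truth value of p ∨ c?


Disjunction is false only when both operands are false.
Substitute: p=F, c=T.
F ∨ T evaluates to T.

T


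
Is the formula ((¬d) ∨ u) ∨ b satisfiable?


Search for a satisfying assignment over {b, d, u}.
Try b=F, d=F, u=F: the formula evaluates to T.
A satisfying assignment exists.

Satisfiable.


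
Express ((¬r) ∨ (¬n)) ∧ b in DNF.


Step 1: Distribute ∧ over ∨: ((¬r) ∨ (¬n)) ∧ b = ((¬r) ∧ b) ∨ ((¬n) ∧ b).

((¬r) ∧ b) ∨ ((¬n) ∧ b)


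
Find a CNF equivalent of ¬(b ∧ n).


Step 1: Apply De Morgan: ¬(b ∧ n) = ¬b ∨ ¬n.

(¬b) ∨ (¬n)


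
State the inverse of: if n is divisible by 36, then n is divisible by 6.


The inverse of (P → Q) is (¬P → ¬Q). It is equivalent to the converse, not to the original.
Here P = 'n is divisible by 36' and Q = 'n is divisible by 6'.

If not (n is divisible by 36), then not (n is divisible by 6).


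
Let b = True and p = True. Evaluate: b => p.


Implication is false only when antecedent is true and consequent is false.
Substitute: b=True, p=True.
True => True evaluates to True.

True


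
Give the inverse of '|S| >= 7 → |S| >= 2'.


The inverse of (P → Q) is (¬P → ¬Q). It is equivalent to the converse, not to the original.
Here P = '|S| >= 7' and Q = '|S| >= 2'.

If not (|S| >= 7), then not (|S| >= 2).


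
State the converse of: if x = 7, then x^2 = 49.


The converse of (P → Q) is (Q → P). It is not in general equivalent to the original.
Here P = 'x = 7' and Q = 'x^2 = 49'.

If x^2 = 49, then x = 7.


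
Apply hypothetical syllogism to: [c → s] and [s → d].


Hypothetical syllogism: from (P → Q) and (Q → R), infer (P → R).
Chain the two implications through the shared middle term 's'.

c → d


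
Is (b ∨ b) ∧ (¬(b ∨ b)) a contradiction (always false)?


Truth table over {b}:
b | φ
-----
F | F
T | F
Every row is false.

Yes, it is a contradiction.


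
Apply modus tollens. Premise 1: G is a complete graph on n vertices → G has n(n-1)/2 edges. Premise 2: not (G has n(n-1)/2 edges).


Modus tollens: from (P → Q) and ¬Q, infer ¬P.
Q = 'G has n(n-1)/2 edges' is denied; since P → Q, P must also fail.

Not (G is a complete graph on n vertices).


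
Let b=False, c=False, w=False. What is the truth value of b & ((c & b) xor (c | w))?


Substitute b=False, c=False, w=False:
c & b = False & False = False
c | w = False | False = False
(c & b) xor (c | w) = False xor False = False
b & ((c & b) xor (c | w)) = False & False = False

False


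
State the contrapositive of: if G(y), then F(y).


The contrapositive of (P → Q) is (¬Q → ¬P); it is logically equivalent to the original.
Here P = 'G(y)' and Q = 'F(y)'.

If not (F(y)), then not (G(y)).


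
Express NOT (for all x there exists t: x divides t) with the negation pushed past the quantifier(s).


Negation flips each quantifier (∀↔∃) and negates the inner predicate.
¬(for all x there exists t: φ) = there exists x for all t: ¬φ.

there exists x for all t: NOT(x divides t)


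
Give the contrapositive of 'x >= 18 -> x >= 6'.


The contrapositive of (P → Q) is (¬Q → ¬P); it is logically equivalent to the original.
Here P = 'x >= 18' and Q = 'x >= 6'.

If not (x >= 6), then not (x >= 18).


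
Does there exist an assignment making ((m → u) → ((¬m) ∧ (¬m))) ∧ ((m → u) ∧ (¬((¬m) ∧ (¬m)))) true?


Check all 4 assignments over {m, u}:
m | u | φ
---------
F | F | F
T | F | F
F | T | F
T | T | F
No assignment makes the formula true.

Unsatisfiable.


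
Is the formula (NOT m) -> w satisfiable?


Search for a satisfying assignment over {m, w}.
Try m=T, w=F: the formula evaluates to T.
A satisfying assignment exists.

Satisfiable.


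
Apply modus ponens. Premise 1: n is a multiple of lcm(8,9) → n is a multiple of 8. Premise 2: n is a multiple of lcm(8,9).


Modus ponens: from (P → Q) and P, infer Q.
P = 'n is a multiple of lcm(8,9)' is asserted, and P → Q holds, so Q follows.

n is a multiple of 8.


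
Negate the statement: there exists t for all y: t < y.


Negation flips each quantifier (∀↔∃) and negates the inner predicate.
¬(there exists t for all y: φ) = for all t there exists y: ¬φ.

for all t there exists y: NOT(t < y)


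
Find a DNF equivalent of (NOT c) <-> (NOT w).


Step 1: (¬c) ↔ (¬w) is true exactly when both agree: ((¬c) ∧ (¬w)) ∨ (¬(¬c) ∧ ¬(¬w)).
Step 2: Eliminate any double negations (¬¬X = X).

((NOT c) AND (NOT w)) OR (c AND w)


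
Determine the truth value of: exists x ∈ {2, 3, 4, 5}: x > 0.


Evaluate the predicate on each element: 2:True, 3:True, 4:True, 5:True.
Witness x = 2 satisfies the predicate.

True


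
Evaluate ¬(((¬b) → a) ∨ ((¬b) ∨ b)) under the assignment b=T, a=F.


Substitute b=T, a=F:
¬b = F
(¬b) → a = F → F = T
¬b = F
(¬b) ∨ b = F ∨ T = T
((¬b) → a) ∨ ((¬b) ∨ b) = T ∨ T = T
¬(((¬b) → a) ∨ ((¬b) ∨ b)) = F

F


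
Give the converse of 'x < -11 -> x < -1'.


The converse of (P → Q) is (Q → P). It is not in general equivalent to the original.
Here P = 'x < -11' and Q = 'x < -1'.

If x < -1, then x < -11.


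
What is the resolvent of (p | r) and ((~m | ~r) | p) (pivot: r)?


The clauses contain complementary literals r and ~r.
Resolution eliminates this pair and disjoins the remaining literals (merging duplicates).

(p | ~m)


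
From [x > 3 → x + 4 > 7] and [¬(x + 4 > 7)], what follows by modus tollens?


Modus tollens: from (P → Q) and ¬Q, infer ¬P.
Q = 'x + 4 > 7' is denied; since P → Q, P must also fail.

Not (x > 3).


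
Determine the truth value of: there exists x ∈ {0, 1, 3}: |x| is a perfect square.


Evaluate the predicate on each element: 0:T, 1:T, 3:F.
Witness x = 0 satisfies the predicate.

T


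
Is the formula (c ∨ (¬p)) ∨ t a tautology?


Build the truth table over {c, p, t}:
c | p | t | φ
-------------
F | F | F | T
T | F | F | T
F | T | F | F
T | T | F | T
F | F | T | T
T | F | T | T
F | T | T | T
T | T | T | T
Counterexample at row 3: with c=F, p=T, t=F, the formula is F.

No, it is not a tautology.


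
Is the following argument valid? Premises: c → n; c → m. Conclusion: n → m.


This is (no valid rule). There exist truth assignments where the premises are all true but the conclusion is false.

Invalid.


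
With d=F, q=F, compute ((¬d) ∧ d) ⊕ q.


Substitute d=F, q=F:
¬d = T
(¬d) ∧ d = T ∧ F = F
((¬d) ∧ d) ⊕ q = F ⊕ F = F

F


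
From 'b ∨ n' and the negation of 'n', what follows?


Disjunctive syllogism: from (P ∨ Q) and ¬P, infer Q.
One disjunct, 'n', is ruled out; the other must hold.

b


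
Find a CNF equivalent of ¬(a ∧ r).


Step 1: Apply De Morgan: ¬(a ∧ r) = ¬a ∨ ¬r.

(¬a) ∨ (¬r)


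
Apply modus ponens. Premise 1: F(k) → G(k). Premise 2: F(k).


Modus ponens: from (P → Q) and P, infer Q.
P = 'F(k)' is asserted, and P → Q holds, so Q follows.

G(k).


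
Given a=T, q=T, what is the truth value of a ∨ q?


Disjunction is false only when both operands are false.
Substitute: a=T, q=T.
T ∨ T evaluates to T.

T


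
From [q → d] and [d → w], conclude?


Hypothetical syllogism: from (P → Q) and (Q → R), infer (P → R).
Chain the two implications through the shared middle term 'd'.

q → w


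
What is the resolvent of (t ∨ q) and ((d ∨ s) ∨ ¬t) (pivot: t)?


The clauses contain complementary literals t and ¬t.
Resolution eliminates this pair and disjoins the remaining literals (merging duplicates).

((q ∨ d) ∨ s)


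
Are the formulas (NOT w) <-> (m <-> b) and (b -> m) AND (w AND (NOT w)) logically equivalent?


Compare truth tables:
b | m | w | φ | ψ
-----------------
F | F | F | T | F
T | F | F | F | F
F | T | F | F | F
T | T | F | T | F
F | F | T | F | F
T | F | T | T | F
F | T | T | T | F
T | T | T | F | F
They differ at row 1 (b=F, m=F, w=F): φ=T but ψ=F.

No, they are not logically equivalent.


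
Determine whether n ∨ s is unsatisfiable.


Truth table over {n, s}:
n | s | φ
---------
F | F | F
T | F | T
F | T | T
T | T | T
Satisfying assignment at row 2: n=T, s=F gives T.

No, it is not a contradiction.


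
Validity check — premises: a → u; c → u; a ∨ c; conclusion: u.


This matches the form of proof by cases: the conclusion follows in every model of the premises.

Valid.


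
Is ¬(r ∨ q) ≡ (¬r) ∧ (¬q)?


Compare truth tables:
q | r | φ | ψ
-------------
F | F | T | T
T | F | F | F
F | T | F | F
T | T | F | F
The columns φ and ψ agree on every row.

Yes, they are logically equivalent.


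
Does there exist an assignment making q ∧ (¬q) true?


Check all 2 assignments over {q}:
q | φ
-----
F | F
T | F
No assignment makes the formula true.

Unsatisfiable.


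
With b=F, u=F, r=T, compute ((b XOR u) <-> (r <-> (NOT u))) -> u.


Substitute b=F, u=F, r=T:
b XOR u = F XOR F = F
NOT u = T
r <-> (NOT u) = T <-> T = T
(b XOR u) <-> (r <-> (NOT u)) = F <-> T = F
((b XOR u) <-> (r <-> (NOT u))) -> u = F -> F = T

T


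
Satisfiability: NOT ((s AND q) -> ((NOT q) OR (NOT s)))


Search for a satisfying assignment over {q, s}.
Try q=T, s=T: the formula evaluates to T.
A satisfying assignment exists.

Satisfiable.


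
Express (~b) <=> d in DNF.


Step 1: (¬b) ↔ d is true exactly when both agree: ((¬b) ∧ d) ∨ (¬(¬b) ∧ ¬d).
Step 2: Eliminate any double negations (¬¬X = X).

((~b) & d) | (b & (~d))


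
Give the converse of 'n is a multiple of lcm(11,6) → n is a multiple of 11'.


The converse of (P → Q) is (Q → P). It is not in general equivalent to the original.
Here P = 'n is a multiple of lcm(11,6)' and Q = 'n is a multiple of 11'.

If n is a multiple of 11, then n is a multiple of lcm(11,6).


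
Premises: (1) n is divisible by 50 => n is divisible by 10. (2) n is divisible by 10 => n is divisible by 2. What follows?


Hypothetical syllogism: from (P → Q) and (Q → R), infer (P → R).
Chain the two implications through the shared middle term 'n is divisible by 10'.

n is divisible by 50 => n is divisible by 2


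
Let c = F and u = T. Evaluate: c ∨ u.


Disjunction is false only when both operands are false.
Substitute: c=F, u=T.
F ∨ T evaluates to T.

T


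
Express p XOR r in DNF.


Step 1: p ⊕ r is true exactly when they disagree: (p ∧ ¬r) ∨ (¬p ∧ r).

(p AND (NOT r)) OR ((NOT p) AND r)


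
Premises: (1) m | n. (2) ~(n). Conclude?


Disjunctive syllogism: from (P ∨ Q) and ¬P, infer Q.
One disjunct, 'n', is ruled out; the other must hold.

m


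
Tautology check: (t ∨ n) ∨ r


Build the truth table over {n, r, t}:
n | r | t | φ
-------------
F | F | F | F
T | F | F | T
F | T | F | T
T | T | F | T
F | F | T | T
T | F | T | T
F | T | T | T
T | T | T | T
Counterexample at row 1: with n=F, r=F, t=F, the formula is F.

No, it is not a tautology.


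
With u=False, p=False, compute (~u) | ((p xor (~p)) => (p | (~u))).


Substitute u=False, p=False:
~u = True
~p = True
p xor (~p) = False xor True = True
~u = True
p | (~u) = False | True = True
(p xor (~p)) => (p | (~u)) = True => True = True
(~u) | ((p xor (~p)) => (p | (~u))) = True | True = True

True


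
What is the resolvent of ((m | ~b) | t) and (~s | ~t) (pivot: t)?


The clauses contain complementary literals t and ~t.
Resolution eliminates this pair and disjoins the remaining literals (merging duplicates).

((~b | m) | ~s)


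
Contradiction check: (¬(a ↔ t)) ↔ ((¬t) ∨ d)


Truth table over {a, d, t}:
a | d | t | φ
-------------
F | F | F | F
T | F | F | T
F | T | F | F
T | T | F | T
F | F | T | F
T | F | T | T
F | T | T | T
T | T | T | F
Satisfying assignment at row 2: a=T, d=F, t=F gives T.

No, it is not a contradiction.


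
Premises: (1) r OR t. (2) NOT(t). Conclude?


Disjunctive syllogism: from (P ∨ Q) and ¬P, infer Q.
One disjunct, 't', is ruled out; the other must hold.

r


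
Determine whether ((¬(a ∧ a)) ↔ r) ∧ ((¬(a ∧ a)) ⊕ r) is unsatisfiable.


Truth table over {a, r}:
a | r | φ
---------
F | F | F
T | F | F
F | T | F
T | T | F
Every row is false.

Yes, it is a contradiction.


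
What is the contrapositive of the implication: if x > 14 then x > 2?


The contrapositive of (P → Q) is (¬Q → ¬P); it is logically equivalent to the original.
Here P = 'x > 14' and Q = 'x > 2'.

If not (x > 2), then not (x > 14).


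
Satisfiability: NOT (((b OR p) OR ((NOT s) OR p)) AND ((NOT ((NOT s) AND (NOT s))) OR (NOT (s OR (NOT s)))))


Search for a satisfying assignment over {b, p, s}.
Try b=F, p=F, s=F: the formula evaluates to T.
A satisfying assignment exists.

Satisfiable.


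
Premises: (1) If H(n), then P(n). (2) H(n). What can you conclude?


Modus ponens: from (P → Q) and P, infer Q.
P = 'H(n)' is asserted, and P → Q holds, so Q follows.

P(n).


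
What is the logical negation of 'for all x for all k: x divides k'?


Negation flips each quantifier (∀↔∃) and negates the inner predicate.
¬(for all x for all k: φ) = there exists x there exists k: ¬φ.

there exists x there exists k: NOT(x divides k)


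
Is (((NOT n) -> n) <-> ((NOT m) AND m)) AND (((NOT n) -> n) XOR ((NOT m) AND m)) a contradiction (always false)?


Truth table over {m, n}:
m | n | φ
---------
F | F | F
T | F | F
F | T | F
T | T | F
Every row is false.

Yes, it is a contradiction.


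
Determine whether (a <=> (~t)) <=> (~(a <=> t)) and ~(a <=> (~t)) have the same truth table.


Compare truth tables:
a | t | φ | ψ
-------------
False | False | True | True
True | False | True | False
False | True | True | False
True | True | True | True
They differ at row 2 (a=True, t=False): φ=True but ψ=False.

No, they are not logically equivalent.


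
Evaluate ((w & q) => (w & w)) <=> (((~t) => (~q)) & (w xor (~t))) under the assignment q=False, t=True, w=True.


Substitute q=False, t=True, w=True:
w & q = True & False = False
w & w = True & True = True
(w & q) => (w & w) = False => True = True
~t = False
~q = True
(~t) => (~q) = False => True = True
~t = False
w xor (~t) = True xor False = True
((~t) => (~q)) & (w xor (~t)) = True & True = True
((w & q) => (w & w)) <=> (((~t) => (~q)) & (w xor (~t))) = True <=> True = True

True


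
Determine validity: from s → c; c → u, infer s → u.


This matches the form of hypothetical syllogism: the conclusion follows in every model of the premises.

Valid.


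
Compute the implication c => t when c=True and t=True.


Implication is false only when antecedent is true and consequent is false.
Substitute: c=True, t=True.
True => True evaluates to True.

True


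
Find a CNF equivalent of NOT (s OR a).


Step 1: Apply De Morgan: ¬(s ∨ a) = ¬s ∧ ¬a.

(NOT s) AND (NOT a)


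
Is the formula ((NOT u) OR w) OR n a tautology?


Build the truth table over {n, u, w}:
n | u | w | φ
-------------
F | F | F | T
T | F | F | T
F | T | F | F
T | T | F | T
F | F | T | T
T | F | T | T
F | T | T | T
T | T | T | T
Counterexample at row 3: with n=F, u=T, w=F, the formula is F.

No, it is not a tautology.


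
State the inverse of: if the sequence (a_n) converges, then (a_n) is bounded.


The inverse of (P → Q) is (¬P → ¬Q). It is equivalent to the converse, not to the original.
Here P = 'the sequence (a_n) converges' and Q = '(a_n) is bounded'.

If not (the sequence (a_n) converges), then not ((a_n) is bounded).


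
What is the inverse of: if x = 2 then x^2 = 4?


The inverse of (P → Q) is (¬P → ¬Q). It is equivalent to the converse, not to the original.
Here P = 'x = 2' and Q = 'x^2 = 4'.

If not (x = 2), then not (x^2 = 4).


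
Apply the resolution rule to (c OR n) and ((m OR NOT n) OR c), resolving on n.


The clauses contain complementary literals n and NOTn.
Resolution eliminates this pair and disjoins the remaining literals (merging duplicates).

(c OR m)


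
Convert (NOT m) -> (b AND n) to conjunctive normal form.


Step 1: Rewrite (¬m) → (b ∧ n) as ¬(¬m) ∨ (b ∧ n).
Step 2: Distribute ∨ over ∧.
Step 3: Eliminate any double negations (¬¬X = X).

(m OR b) AND (m OR n)


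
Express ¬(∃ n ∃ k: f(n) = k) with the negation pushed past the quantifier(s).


Negation flips each quantifier (∀↔∃) and negates the inner predicate.
¬(∃ n ∃ k: φ) = ∀ n ∀ k: ¬φ.

∀ n ∀ k: ¬(f(n) = k)


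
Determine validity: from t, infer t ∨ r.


This matches the form of disjunction introduction: the conclusion follows in every model of the premises.

Valid.


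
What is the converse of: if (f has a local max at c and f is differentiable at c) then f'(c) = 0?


The converse of (P → Q) is (Q → P). It is not in general equivalent to the original.
Here P = '(f has a local max at c and f is differentiable at c)' and Q = 'f'(c) = 0'.

If f'(c) = 0, then (f has a local max at c and f is differentiable at c).


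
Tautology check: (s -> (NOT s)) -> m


Build the truth table over {m, s}:
m | s | φ
---------
F | F | F
T | F | T
F | T | T
T | T | T
Counterexample at row 1: with m=F, s=F, the formula is F.

No, it is not a tautology.


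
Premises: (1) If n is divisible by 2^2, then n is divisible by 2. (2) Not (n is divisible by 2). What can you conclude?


Modus tollens: from (P → Q) and ¬Q, infer ¬P.
Q = 'n is divisible by 2' is denied; since P → Q, P must also fail.

Not (n is divisible by 2^2).


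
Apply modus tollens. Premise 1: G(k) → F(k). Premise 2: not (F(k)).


Modus tollens: from (P → Q) and ¬Q, infer ¬P.
Q = 'F(k)' is denied; since P → Q, P must also fail.

Not (G(k)).


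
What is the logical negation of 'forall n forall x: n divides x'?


Negation flips each quantifier (∀↔∃) and negates the inner predicate.
¬(forall n forall x: φ) = exists n exists x: ¬φ.

exists n exists x: ~(n divides x)


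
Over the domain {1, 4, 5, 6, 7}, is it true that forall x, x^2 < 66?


Evaluate the predicate on each element: 1:True, 4:True, 5:True, 6:True, 7:True.
Every element satisfies the predicate.

True


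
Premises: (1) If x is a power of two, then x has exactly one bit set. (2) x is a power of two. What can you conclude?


Modus ponens: from (P → Q) and P, infer Q.
P = 'x is a power of two' is asserted, and P → Q holds, so Q follows.

x has exactly one bit set.


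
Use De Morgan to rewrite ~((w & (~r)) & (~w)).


De Morgan: the negation of a conjunction is the disjunction of the negations.
Distribute ~ across &, flipping it to |, and negate each literal.

((~w) | r) | w


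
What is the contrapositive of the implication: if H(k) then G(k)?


The contrapositive of (P → Q) is (¬Q → ¬P); it is logically equivalent to the original.
Here P = 'H(k)' and Q = 'G(k)'.

If not (G(k)), then not (H(k)).


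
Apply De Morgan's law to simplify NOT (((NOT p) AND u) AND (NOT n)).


De Morgan: the negation of a conjunction is the disjunction of the negations.
Distribute NOT across AND, flipping it to OR, and negate each literal.

(p OR (NOT u)) OR n


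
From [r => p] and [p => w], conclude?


Hypothetical syllogism: from (P → Q) and (Q → R), infer (P → R).
Chain the two implications through the shared middle term 'p'.

r => w


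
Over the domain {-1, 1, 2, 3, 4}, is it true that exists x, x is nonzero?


Evaluate the predicate on each element: -1:True, 1:True, 2:True, 3:True, 4:True.
Witness x = -1 satisfies the predicate.

True


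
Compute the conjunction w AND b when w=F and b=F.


Conjunction is true only when both operands are true.
Substitute: w=F, b=F.
F AND F evaluates to F.

F


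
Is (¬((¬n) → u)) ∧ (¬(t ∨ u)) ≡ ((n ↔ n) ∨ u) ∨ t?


Compare truth tables:
n | t | u | φ | ψ
-----------------
F | F | F | T | T
T | F | F | F | T
F | T | F | F | T
T | T | F | F | T
F | F | T | F | T
T | F | T | F | T
F | T | T | F | T
T | T | T | F | T
They differ at row 2 (n=T, t=F, u=F): φ=F but ψ=T.

No, they are not logically equivalent.


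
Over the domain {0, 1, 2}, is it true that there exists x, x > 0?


Evaluate the predicate on each element: 0:F, 1:T, 2:T.
Witness x = 1 satisfies the predicate.

T


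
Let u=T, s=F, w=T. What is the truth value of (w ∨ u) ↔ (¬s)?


Substitute u=T, s=F, w=T:
w ∨ u = T ∨ T = T
¬s = T
(w ∨ u) ↔ (¬s) = T ↔ T = T

T


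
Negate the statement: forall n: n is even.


¬(forall x: φ) = exists x: ¬φ, and ¬(exists x: φ) = forall x: ¬φ.
Apply to the universal statement.

exists n: ~(n is even)


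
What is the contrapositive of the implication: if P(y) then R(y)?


The contrapositive of (P → Q) is (¬Q → ¬P); it is logically equivalent to the original.
Here P = 'P(y)' and Q = 'R(y)'.

If not (R(y)), then not (P(y)).


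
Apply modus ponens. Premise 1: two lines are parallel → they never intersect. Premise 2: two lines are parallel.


Modus ponens: from (P → Q) and P, infer Q.
P = 'two lines are parallel' is asserted, and P → Q holds, so Q follows.

they never intersect.


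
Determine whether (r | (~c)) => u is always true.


Build the truth table over {c, r, u}:
c | r | u | φ
-------------
False | False | False | False
True | False | False | True
False | True | False | False
True | True | False | False
False | False | True | True
True | False | True | True
False | True | True | True
True | True | True | True
Counterexample at row 1: with c=False, r=False, u=False, the formula is False.

No, it is not a tautology.


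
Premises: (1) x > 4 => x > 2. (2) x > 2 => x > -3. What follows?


Hypothetical syllogism: from (P → Q) and (Q → R), infer (P → R).
Chain the two implications through the shared middle term 'x > 2'.

x > 4 => x > -3


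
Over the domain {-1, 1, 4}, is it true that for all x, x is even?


Evaluate the predicate on each element: -1:F, 1:F, 4:T.
Counterexample x = -1 fails the predicate.

F


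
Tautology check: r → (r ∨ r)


Build the truth table over {r}:
r | φ
-----
F | T
T | T
Every row evaluates to true.

Yes, it is a tautology.


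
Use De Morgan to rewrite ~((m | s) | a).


De Morgan: the negation of a disjunction is the conjunction of the negations.
Distribute ~ across |, flipping it to &, and negate each literal.

((~m) & (~s)) & (~a)


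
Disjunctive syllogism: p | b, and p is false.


Disjunctive syllogism: from (P ∨ Q) and ¬P, infer Q.
One disjunct, 'p', is ruled out; the other must hold.

b


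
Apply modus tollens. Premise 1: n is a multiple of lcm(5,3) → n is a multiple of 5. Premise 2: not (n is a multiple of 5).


Modus tollens: from (P → Q) and ¬Q, infer ¬P.
Q = 'n is a multiple of 5' is denied; since P → Q, P must also fail.

Not (n is a multiple of lcm(5,3)).


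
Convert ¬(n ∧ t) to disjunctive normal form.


Step 1: Apply De Morgan: ¬(n ∧ t) = ¬n ∨ ¬t.

(¬n) ∨ (¬t)


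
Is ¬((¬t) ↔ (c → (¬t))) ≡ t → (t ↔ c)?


Compare truth tables:
c | t | φ | ψ
-------------
F | F | F | T
T | F | F | T
F | T | T | F
T | T | F | T
They differ at row 1 (c=F, t=F): φ=F but ψ=T.

No, they are not logically equivalent.


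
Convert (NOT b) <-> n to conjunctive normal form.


Step 1: Rewrite (¬b) ↔ n as ((¬b) → n) ∧ (n → (¬b)).
Step 2: Rewrite each implication as a disjunction.
Step 3: Eliminate any double negations (¬¬X = X).

(b OR n) AND ((NOT n) OR (NOT b))


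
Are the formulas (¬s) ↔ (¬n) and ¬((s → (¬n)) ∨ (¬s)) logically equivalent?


Compare truth tables:
n | s | φ | ψ
-------------
F | F | T | F
T | F | F | F
F | T | F | F
T | T | T | T
They differ at row 1 (n=F, s=F): φ=T but ψ=F.

No, they are not logically equivalent.


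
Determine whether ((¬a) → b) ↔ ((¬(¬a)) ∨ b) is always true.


Build the truth table over {a, b}:
a | b | φ
---------
F | F | T
T | F | T
F | T | T
T | T | T
Every row evaluates to true.

Yes, it is a tautology.


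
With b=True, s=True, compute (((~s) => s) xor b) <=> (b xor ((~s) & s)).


Substitute b=True, s=True:
~s = False
(~s) => s = False => True = True
((~s) => s) xor b = True xor True = False
~s = False
(~s) & s = False & True = False
b xor ((~s) & s) = True xor False = True
(((~s) => s) xor b) <=> (b xor ((~s) & s)) = False <=> True = False

False


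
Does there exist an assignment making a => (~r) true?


Search for a satisfying assignment over {a, r}.
Try a=False, r=False: the formula evaluates to True.
A satisfying assignment exists.

Satisfiable.


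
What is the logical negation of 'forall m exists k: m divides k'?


Negation flips each quantifier (∀↔∃) and negates the inner predicate.
¬(forall m exists k: φ) = exists m forall k: ¬φ.

exists m forall k: ~(m divides k)


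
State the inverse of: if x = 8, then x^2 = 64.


The inverse of (P → Q) is (¬P → ¬Q). It is equivalent to the converse, not to the original.
Here P = 'x = 8' and Q = 'x^2 = 64'.

If not (x = 8), then not (x^2 = 64).


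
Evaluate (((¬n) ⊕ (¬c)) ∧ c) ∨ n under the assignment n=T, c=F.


Substitute n=T, c=F:
¬n = F
¬c = T
(¬n) ⊕ (¬c) = F ⊕ T = T
((¬n) ⊕ (¬c)) ∧ c = T ∧ F = F
(((¬n) ⊕ (¬c)) ∧ c) ∨ n = F ∨ T = T

T


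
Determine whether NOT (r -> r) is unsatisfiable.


Truth table over {r}:
r | φ
-----
F | F
T | F
Every row is false.

Yes, it is a contradiction.


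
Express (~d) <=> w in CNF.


Step 1: Rewrite (¬d) ↔ w as ((¬d) → w) ∧ (w → (¬d)).
Step 2: Rewrite each implication as a disjunction.
Step 3: Eliminate any double negations (¬¬X = X).

(d | w) & ((~w) | (~d))


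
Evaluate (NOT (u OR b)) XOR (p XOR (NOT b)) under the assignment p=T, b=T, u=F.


Substitute p=T, b=T, u=F:
u OR b = F OR T = T
NOT (u OR b) = F
NOT b = F
p XOR (NOT b) = T XOR F = T
(NOT (u OR b)) XOR (p XOR (NOT b)) = F XOR T = T

T


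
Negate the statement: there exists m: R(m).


¬(for all x: φ) = there exists x: ¬φ, and ¬(there exists x: φ) = for all x: ¬φ.
Apply to the existential statement.

for all m: NOT(R(m))


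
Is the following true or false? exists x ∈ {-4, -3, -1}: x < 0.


Evaluate the predicate on each element: -4:True, -3:True, -1:True.
Witness x = -4 satisfies the predicate.

True


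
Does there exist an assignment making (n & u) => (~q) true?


Search for a satisfying assignment over {n, q, u}.
Try n=False, q=False, u=False: the formula evaluates to True.
A satisfying assignment exists.

Satisfiable.


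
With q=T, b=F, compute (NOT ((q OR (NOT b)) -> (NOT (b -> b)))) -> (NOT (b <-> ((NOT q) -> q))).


Substitute q=T, b=F:
… (earlier sub-steps elided)
q OR (NOT b) = T OR T = T
b -> b = F -> F = T
NOT (b -> b) = F
(q OR (NOT b)) -> (NOT (b -> b)) = T -> F = F
NOT ((q OR (NOT b)) -> (NOT (b -> b))) = T
NOT q = F
(NOT q) -> q = F -> T = T
b <-> ((NOT q) -> q) = F <-> T = F
NOT (b <-> ((NOT q) -> q)) = T
(NOT ((q OR (NOT b)) -> (NOT (b -> b)))) -> (NOT (b <-> ((NOT q) -> q))) = T -> T = T

T


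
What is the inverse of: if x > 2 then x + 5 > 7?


The inverse of (P → Q) is (¬P → ¬Q). It is equivalent to the converse, not to the original.
Here P = 'x > 2' and Q = 'x + 5 > 7'.

If not (x > 2), then not (x + 5 > 7).


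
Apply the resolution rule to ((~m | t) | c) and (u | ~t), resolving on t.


The clauses contain complementary literals t and ~t.
Resolution eliminates this pair and disjoins the remaining literals (merging duplicates).

((c | ~m) | u)


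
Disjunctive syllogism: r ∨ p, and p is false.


Disjunctive syllogism: from (P ∨ Q) and ¬P, infer Q.
One disjunct, 'p', is ruled out; the other must hold.

r


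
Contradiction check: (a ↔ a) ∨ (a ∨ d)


Truth table over {a, d}:
a | d | φ
---------
F | F | T
T | F | T
F | T | T
T | T | T
Satisfying assignment at row 1: a=F, d=F gives T.

No, it is not a contradiction.


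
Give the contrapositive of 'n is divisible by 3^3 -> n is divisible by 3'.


The contrapositive of (P → Q) is (¬Q → ¬P); it is logically equivalent to the original.
Here P = 'n is divisible by 3^3' and Q = 'n is divisible by 3'.

If not (n is divisible by 3), then not (n is divisible by 3^3).


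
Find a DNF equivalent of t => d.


Step 1: Rewrite t → d as ¬t ∨ d.

(~t) | d


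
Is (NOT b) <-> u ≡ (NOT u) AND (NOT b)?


Compare truth tables:
b | u | φ | ψ
-------------
F | F | F | T
T | F | T | F
F | T | T | F
T | T | F | F
They differ at row 1 (b=F, u=F): φ=F but ψ=T.

No, they are not logically equivalent.


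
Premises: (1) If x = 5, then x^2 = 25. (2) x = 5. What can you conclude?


Modus ponens: from (P → Q) and P, infer Q.
P = 'x = 5' is asserted, and P → Q holds, so Q follows.

x^2 = 25.


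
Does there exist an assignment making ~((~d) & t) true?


Search for a satisfying assignment over {d, t}.
Try d=False, t=False: the formula evaluates to True.
A satisfying assignment exists.

Satisfiable.


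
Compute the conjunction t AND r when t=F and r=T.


Conjunction is true only when both operands are true.
Substitute: t=F, r=T.
F AND T evaluates to F.

F


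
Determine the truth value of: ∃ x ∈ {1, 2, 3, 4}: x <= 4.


Evaluate the predicate on each element: 1:T, 2:T, 3:T, 4:T.
Witness x = 1 satisfies the predicate.

T
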